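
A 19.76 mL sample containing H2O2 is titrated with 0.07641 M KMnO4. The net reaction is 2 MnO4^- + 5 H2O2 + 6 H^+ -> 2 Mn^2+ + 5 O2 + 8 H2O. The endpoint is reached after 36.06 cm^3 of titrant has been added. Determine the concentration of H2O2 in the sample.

0.349 M

n(KMnO4) = 0.07641 x 0.03606 = 0.002755 mol.
From the balanced equation, 2 mol KMnO4 reacts with 5 mol H2O2, so n(H2O2) = 0.002755 x 5/2 = 0.006888 mol.
[H2O2] = 0.006888 / 0.01976 L = 0.349 M.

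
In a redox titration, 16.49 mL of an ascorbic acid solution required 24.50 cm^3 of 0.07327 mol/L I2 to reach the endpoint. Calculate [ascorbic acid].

n(I2) = 0.07327 x 0.02450 = 0.001795 mol.
From the balanced equation, 1 mol I2 reacts with 1 mol ascorbic acid, so n(ascorbic acid) = 0.001795 x 1/1 = 0.001795 mol.
[ascorbic acid] = 0.001795 / 0.01649 L = 0.109 M.

0.109 M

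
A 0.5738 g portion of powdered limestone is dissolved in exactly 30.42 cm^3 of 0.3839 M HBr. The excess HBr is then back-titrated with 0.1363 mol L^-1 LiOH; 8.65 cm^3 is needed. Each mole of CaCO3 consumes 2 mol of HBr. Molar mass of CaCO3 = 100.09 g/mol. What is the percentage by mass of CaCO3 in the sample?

91.6%

Total n(HBr) added = 0.3839 x 0.03042 = 0.01168 mol.
n(LiOH) used = 0.1363 x 0.008650 = 0.001179 mol, which equals the excess n(HBr).
So n(HBr) consumed by the sample = 0.01168 - 0.001179 = 0.01050 mol.
n(CaCO3) = 0.01050 / 2 = 0.005250 mol.
mass CaCO3 = 0.005250 x 100.09 = 0.5254 g, so %CaCO3 = 0.5254/0.5738 x 100 = 91.6%.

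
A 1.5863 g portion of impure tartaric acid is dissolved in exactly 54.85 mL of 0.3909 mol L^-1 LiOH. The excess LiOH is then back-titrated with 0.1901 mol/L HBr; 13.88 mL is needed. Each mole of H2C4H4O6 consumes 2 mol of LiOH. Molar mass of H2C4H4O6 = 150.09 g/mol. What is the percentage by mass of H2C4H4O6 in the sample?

89.0%

Total n(LiOH) added = 0.3909 x 0.05485 = 0.02144 mol.
n(HBr) used = 0.1901 x 0.01388 = 0.002639 mol, which equals the excess n(LiOH).
So n(LiOH) consumed by the sample = 0.02144 - 0.002639 = 0.01880 mol.
n(H2C4H4O6) = 0.01880 / 2 = 0.009401 mol.
mass H2C4H4O6 = 0.009401 x 150.09 = 1.411 g, so %H2C4H4O6 = 1.411/1.5863 x 100 = 89.0%.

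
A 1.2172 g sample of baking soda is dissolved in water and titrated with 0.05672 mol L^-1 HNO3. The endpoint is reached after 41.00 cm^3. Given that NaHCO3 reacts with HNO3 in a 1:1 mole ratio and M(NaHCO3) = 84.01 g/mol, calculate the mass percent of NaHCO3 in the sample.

n(HNO3) = 0.05672 x 0.04100 = 0.002326 mol.
n(NaHCO3) = 0.002326 / 1 = 0.002326 mol.
mass of NaHCO3 = 0.002326 x 84.01 = 0.1954 g.
% purity = 0.1954 / 1.2172 x 100 = 16.1%.

16.1%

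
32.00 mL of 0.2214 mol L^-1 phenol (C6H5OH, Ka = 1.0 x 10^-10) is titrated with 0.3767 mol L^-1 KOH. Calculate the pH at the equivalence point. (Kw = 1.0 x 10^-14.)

11.57

n(C6H5OH) = 0.2214 x 0.03200 = 0.007085 mol; V(KOH) at equivalence = 0.007085/0.3767 = 0.01881 L.
At equivalence all the acid is converted to C6H5O-; total volume = 0.03200 + 0.01881 = 0.05081 L, so [C6H5O-] = 0.007085/0.05081 = 0.1394 M.
Kb = Kw/Ka = 1.0e-14 / 1.0 x 10^-10 = 0.000100.
[OH^-] = sqrt(Kb x [C6H5O-]) = sqrt(0.000100 x 0.1394) = 0.00373 M.
pOH = 2.43, so pH = 14.00 - 2.43 = 11.57.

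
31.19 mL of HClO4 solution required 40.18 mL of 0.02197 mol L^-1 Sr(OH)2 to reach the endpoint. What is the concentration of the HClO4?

n(Sr(OH)2) delivered = 0.02197 x 0.04018 = 0.0008828 mol.
The reaction is 2 HClO4 + 1 Sr(OH)2, so n(HClO4) = 0.0008828 x 2/1 = 0.001766 mol.
[HClO4] = 0.001766 mol / 0.03119 L = 0.0566 M.

0.0566 M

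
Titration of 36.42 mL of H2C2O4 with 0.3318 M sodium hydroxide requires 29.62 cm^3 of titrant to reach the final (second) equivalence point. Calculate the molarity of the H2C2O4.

n(NaOH) = 0.3318 x 0.02962 = 0.009828 mol.
At the final (second) equivalence point, 2 mol OH^- react per mol H2C2O4, so n(H2C2O4) = 0.009828 / 2 = 0.004914 mol.
[H2C2O4] = 0.004914 / 0.03642 L = 0.135 M.

0.135 M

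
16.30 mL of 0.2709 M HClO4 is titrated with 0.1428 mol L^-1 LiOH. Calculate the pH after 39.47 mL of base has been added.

12.34

n(acid) = 0.2709 x 0.01630 = 0.004416 mol; n(LiOH) added = 0.1428 x 0.03947 = 0.005636 mol.
Base is in excess by 0.005636 - 0.004416 = 0.001221 mol in a total volume of 0.05577 L.
[OH^-] = 0.001221/0.05577 = 0.02189 M, so pOH = 1.66 and pH = 14.00 - 1.66 = 12.34.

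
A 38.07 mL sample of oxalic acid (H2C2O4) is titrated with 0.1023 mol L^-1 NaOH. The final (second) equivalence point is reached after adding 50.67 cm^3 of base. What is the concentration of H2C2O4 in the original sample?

0.0681 M

n(NaOH) = 0.1023 x 0.05067 = 0.005184 mol.
At the final (second) equivalence point, 2 mol OH^- react per mol H2C2O4, so n(H2C2O4) = 0.005184 / 2 = 0.002592 mol.
[H2C2O4] = 0.002592 / 0.03807 L = 0.0681 M.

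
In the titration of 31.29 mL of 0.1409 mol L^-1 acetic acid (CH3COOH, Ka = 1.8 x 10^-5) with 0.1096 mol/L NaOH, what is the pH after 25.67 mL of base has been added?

4.99

Initial n(CH3COOH) = 0.1409 x 0.03129 = 0.004409 mol.
n(NaOH) added = 0.1096 x 0.02567 = 0.002813 mol, converting that many moles of CH3COOH to CH3COO-.
Remaining n(CH3COOH) = 0.001595 mol; n(CH3COO-) = 0.002813 mol.
By Henderson-Hasselbalch, pH = pKa + log([A^-]/[HA]) = 4.74 + log(0.002813/0.001595) = 4.74 + (+0.25) = 4.99.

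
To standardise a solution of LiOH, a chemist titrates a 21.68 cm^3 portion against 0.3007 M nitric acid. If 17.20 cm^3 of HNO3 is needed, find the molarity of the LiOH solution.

0.239 M

n(HNO3) delivered = 0.3007 x 0.01720 = 0.005172 mol.
For a 1:1 reaction, n(LiOH) = 0.005172 mol.
[LiOH] = 0.005172 mol / 0.02168 L = 0.239 M.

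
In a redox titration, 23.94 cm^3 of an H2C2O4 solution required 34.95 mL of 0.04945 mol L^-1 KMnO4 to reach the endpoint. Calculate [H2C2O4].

n(KMnO4) = 0.04945 x 0.03495 = 0.001728 mol.
From the balanced equation, 2 mol KMnO4 reacts with 5 mol H2C2O4, so n(H2C2O4) = 0.001728 x 5/2 = 0.004321 mol.
[H2C2O4] = 0.004321 / 0.02394 L = 0.180 M.

0.180 M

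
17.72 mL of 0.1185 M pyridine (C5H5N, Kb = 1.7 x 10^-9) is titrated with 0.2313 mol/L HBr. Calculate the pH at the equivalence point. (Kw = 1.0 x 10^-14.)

3.17

n(C5H5N) = 0.1185 x 0.01772 = 0.002100 mol; V(HBr) at equivalence = 0.002100/0.2313 = 0.009078 L.
At equivalence the base is fully converted to C5H5NH+; total volume = 0.02680 L, so [C5H5NH+] = 0.002100/0.02680 = 0.07836 M.
Ka(C5H5NH+) = Kw/Kb = 1.0e-14 / 1.7 x 10^-9 = 5.88e-6.
[H^+] = sqrt(Ka x [C5H5NH+]) = sqrt(5.88e-6 x 0.07836) = 0.000679 M.
pH = -log(0.000679) = 3.17.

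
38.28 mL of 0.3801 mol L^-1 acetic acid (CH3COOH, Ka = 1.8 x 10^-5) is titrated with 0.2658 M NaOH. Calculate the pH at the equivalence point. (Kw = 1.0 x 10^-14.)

n(CH3COOH) = 0.3801 x 0.03828 = 0.01455 mol; V(NaOH) at equivalence = 0.01455/0.2658 = 0.05474 L.
At equivalence all the acid is converted to CH3COO-; total volume = 0.03828 + 0.05474 = 0.09302 L, so [CH3COO-] = 0.01455/0.09302 = 0.1564 M.
Kb = Kw/Ka = 1.0e-14 / 1.8 x 10^-5 = 5.56e-10.
[OH^-] = sqrt(Kb x [CH3COO-]) = sqrt(5.56e-10 x 0.1564) = 9.32e-6 M.
pOH = 5.03, so pH = 14.00 - 5.03 = 8.97.

8.97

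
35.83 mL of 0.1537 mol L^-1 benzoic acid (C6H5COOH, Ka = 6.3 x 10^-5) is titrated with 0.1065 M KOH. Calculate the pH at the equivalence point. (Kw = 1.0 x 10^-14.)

8.50

n(C6H5COOH) = 0.1537 x 0.03583 = 0.005507 mol; V(KOH) at equivalence = 0.005507/0.1065 = 0.05171 L.
At equivalence all the acid is converted to C6H5COO-; total volume = 0.03583 + 0.05171 = 0.08754 L, so [C6H5COO-] = 0.005507/0.08754 = 0.06291 M.
Kb = Kw/Ka = 1.0e-14 / 6.3 x 10^-5 = 1.59e-10.
[OH^-] = sqrt(Kb x [C6H5COO-]) = sqrt(1.59e-10 x 0.06291) = 3.16e-6 M.
pOH = 5.50, so pH = 14.00 - 5.50 = 8.50.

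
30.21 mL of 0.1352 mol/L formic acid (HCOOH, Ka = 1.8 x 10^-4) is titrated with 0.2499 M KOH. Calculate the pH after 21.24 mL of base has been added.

12.38

n(acid) = 0.1352 x 0.03021 = 0.004084 mol; n(KOH) added = 0.2499 x 0.02124 = 0.005308 mol.
Base is in excess by 0.005308 - 0.004084 = 0.001223 mol in a total volume of 0.05145 L.
[OH^-] = 0.001223/0.05145 = 0.02378 M, so pOH = 1.62 and pH = 14.00 - 1.62 = 12.38.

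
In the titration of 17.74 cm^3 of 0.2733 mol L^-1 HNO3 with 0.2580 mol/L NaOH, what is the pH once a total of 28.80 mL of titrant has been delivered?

n(acid) = 0.2733 x 0.01774 = 0.004848 mol; n(NaOH) added = 0.2580 x 0.02880 = 0.007430 mol.
Base is in excess by 0.007430 - 0.004848 = 0.002582 mol in a total volume of 0.04654 L.
[OH^-] = 0.002582/0.04654 = 0.05548 M, so pOH = 1.26 and pH = 14.00 - 1.26 = 12.74.

12.74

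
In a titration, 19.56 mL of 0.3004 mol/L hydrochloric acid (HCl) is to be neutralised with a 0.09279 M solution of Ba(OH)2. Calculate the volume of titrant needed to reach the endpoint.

n(HCl) = 0.3004 mol/L x 0.01956 L = 0.005876 mol.
The neutralisation is 2 HCl : 1 Ba(OH)2, so n(Ba(OH)2) = 0.005876 x 1/2 = 0.002938 mol.
V(Ba(OH)2) = 0.002938 / 0.09279 = 0.03166 L = 31.7 mL.

31.7 mL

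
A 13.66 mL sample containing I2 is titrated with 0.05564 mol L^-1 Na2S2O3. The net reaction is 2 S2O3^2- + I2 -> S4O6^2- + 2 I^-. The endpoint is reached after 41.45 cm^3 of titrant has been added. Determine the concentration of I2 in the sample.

0.0844 M

n(Na2S2O3) = 0.05564 x 0.04145 = 0.002306 mol.
From the balanced equation, 2 mol Na2S2O3 reacts with 1 mol I2, so n(I2) = 0.002306 x 1/2 = 0.001153 mol.
[I2] = 0.001153 / 0.01366 L = 0.0844 M.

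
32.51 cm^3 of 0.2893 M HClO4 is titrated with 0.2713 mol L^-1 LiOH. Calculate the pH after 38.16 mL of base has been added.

12.13

n(acid) = 0.2893 x 0.03251 = 0.009405 mol; n(LiOH) added = 0.2713 x 0.03816 = 0.01035 mol.
Base is in excess by 0.01035 - 0.009405 = 0.0009477 mol in a total volume of 0.07067 L.
[OH^-] = 0.0009477/0.07067 = 0.01341 M, so pOH = 1.87 and pH = 14.00 - 1.87 = 12.13.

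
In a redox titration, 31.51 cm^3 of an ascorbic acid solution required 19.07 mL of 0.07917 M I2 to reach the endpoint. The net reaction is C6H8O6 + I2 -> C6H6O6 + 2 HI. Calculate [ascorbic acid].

n(I2) = 0.07917 x 0.01907 = 0.001510 mol.
From the balanced equation, 1 mol I2 reacts with 1 mol ascorbic acid, so n(ascorbic acid) = 0.001510 x 1/1 = 0.001510 mol.
[ascorbic acid] = 0.001510 / 0.03151 L = 0.0479 M.

0.0479 M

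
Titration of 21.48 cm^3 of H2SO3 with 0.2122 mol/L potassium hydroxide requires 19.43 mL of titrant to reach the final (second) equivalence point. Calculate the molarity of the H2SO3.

0.0960 M

n(KOH) = 0.2122 x 0.01943 = 0.004123 mol.
At the final (second) equivalence point, 2 mol OH^- react per mol H2SO3, so n(H2SO3) = 0.004123 / 2 = 0.002062 mol.
[H2SO3] = 0.002062 / 0.02148 L = 0.0960 M.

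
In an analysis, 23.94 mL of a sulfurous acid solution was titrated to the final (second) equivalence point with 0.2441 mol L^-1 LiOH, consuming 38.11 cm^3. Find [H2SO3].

0.194 M

n(LiOH) = 0.2441 x 0.03811 = 0.009303 mol.
At the final (second) equivalence point, 2 mol OH^- react per mol H2SO3, so n(H2SO3) = 0.009303 / 2 = 0.004651 mol.
[H2SO3] = 0.004651 / 0.02394 L = 0.194 M.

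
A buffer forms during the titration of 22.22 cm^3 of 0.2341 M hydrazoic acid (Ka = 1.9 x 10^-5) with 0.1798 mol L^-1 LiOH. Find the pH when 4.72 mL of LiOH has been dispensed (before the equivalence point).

4.01

Initial n(HN3) = 0.2341 x 0.02222 = 0.005202 mol.
n(LiOH) added = 0.1798 x 0.004720 = 0.0008487 mol, converting that many moles of HN3 to N3-.
Remaining n(HN3) = 0.004353 mol; n(N3-) = 0.0008487 mol.
By Henderson-Hasselbalch, pH = pKa + log([A^-]/[HA]) = 4.72 + log(0.0008487/0.004353) = 4.72 + (-0.71) = 4.01.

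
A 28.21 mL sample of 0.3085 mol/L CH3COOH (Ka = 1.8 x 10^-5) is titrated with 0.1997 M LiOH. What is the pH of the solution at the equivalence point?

n(CH3COOH) = 0.3085 x 0.02821 = 0.008703 mol; V(LiOH) at equivalence = 0.008703/0.1997 = 0.04358 L.
At equivalence all the acid is converted to CH3COO-; total volume = 0.02821 + 0.04358 = 0.07179 L, so [CH3COO-] = 0.008703/0.07179 = 0.1212 M.
Kb = Kw/Ka = 1.0e-14 / 1.8 x 10^-5 = 5.56e-10.
[OH^-] = sqrt(Kb x [CH3COO-]) = sqrt(5.56e-10 x 0.1212) = 8.21e-6 M.
pOH = 5.09, so pH = 14.00 - 5.09 = 8.91.

8.91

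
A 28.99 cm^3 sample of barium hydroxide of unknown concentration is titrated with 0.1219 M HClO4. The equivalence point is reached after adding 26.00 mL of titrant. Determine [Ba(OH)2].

0.0547 M

n(HClO4) delivered = 0.1219 x 0.02600 = 0.003169 mol.
The reaction is 1 Ba(OH)2 + 2 HClO4, so n(Ba(OH)2) = 0.003169 x 1/2 = 0.001585 mol.
[Ba(OH)2] = 0.001585 mol / 0.02899 L = 0.0547 M.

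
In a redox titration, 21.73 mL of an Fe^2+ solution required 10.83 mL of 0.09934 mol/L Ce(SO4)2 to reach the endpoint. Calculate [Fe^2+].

n(Ce(SO4)2) = 0.09934 x 0.01083 = 0.001076 mol.
From the balanced equation, 1 mol Ce(SO4)2 reacts with 1 mol Fe^2+, so n(Fe^2+) = 0.001076 x 1/1 = 0.001076 mol.
[Fe^2+] = 0.001076 / 0.02173 L = 0.0495 M.

0.0495 M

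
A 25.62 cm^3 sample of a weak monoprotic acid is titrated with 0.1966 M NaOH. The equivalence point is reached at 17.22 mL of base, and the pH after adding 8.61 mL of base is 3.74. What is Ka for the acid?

1.8 x 10^-4

8.61 mL is half of the equivalence volume, so this is the half-equivalence point where [HA] = [A^-].
At half-equivalence pH = pKa, so pKa = 3.74.
Ka = 10^(-3.74) = 1.8 x 10^-4.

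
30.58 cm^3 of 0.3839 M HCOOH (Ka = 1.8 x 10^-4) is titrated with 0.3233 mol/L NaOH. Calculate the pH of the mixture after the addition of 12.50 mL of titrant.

Initial n(HCOOH) = 0.3839 x 0.03058 = 0.01174 mol.
n(NaOH) added = 0.3233 x 0.01250 = 0.004041 mol, converting that many moles of HCOOH to HCOO-.
Remaining n(HCOOH) = 0.007698 mol; n(HCOO-) = 0.004041 mol.
By Henderson-Hasselbalch, pH = pKa + log([A^-]/[HA]) = 3.74 + log(0.004041/0.007698) = 3.74 + (-0.28) = 3.46.

3.46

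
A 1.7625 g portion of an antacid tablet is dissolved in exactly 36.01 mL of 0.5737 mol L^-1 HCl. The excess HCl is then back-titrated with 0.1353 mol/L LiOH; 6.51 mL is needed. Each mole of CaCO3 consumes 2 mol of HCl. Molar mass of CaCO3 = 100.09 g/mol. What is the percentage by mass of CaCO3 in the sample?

Total n(HCl) added = 0.5737 x 0.03601 = 0.02066 mol.
n(LiOH) used = 0.1353 x 0.006510 = 0.0008808 mol, which equals the excess n(HCl).
So n(HCl) consumed by the sample = 0.02066 - 0.0008808 = 0.01978 mol.
n(CaCO3) = 0.01978 / 2 = 0.009889 mol.
mass CaCO3 = 0.009889 x 100.09 = 0.9898 g, so %CaCO3 = 0.9898/1.7625 x 100 = 56.2%.

56.2%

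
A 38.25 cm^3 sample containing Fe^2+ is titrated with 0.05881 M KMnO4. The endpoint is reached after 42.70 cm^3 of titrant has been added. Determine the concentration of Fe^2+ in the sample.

n(KMnO4) = 0.05881 x 0.04270 = 0.002511 mol.
From the balanced equation, 1 mol KMnO4 reacts with 5 mol Fe^2+, so n(Fe^2+) = 0.002511 x 5/1 = 0.01256 mol.
[Fe^2+] = 0.01256 / 0.03825 L = 0.328 M.

0.328 M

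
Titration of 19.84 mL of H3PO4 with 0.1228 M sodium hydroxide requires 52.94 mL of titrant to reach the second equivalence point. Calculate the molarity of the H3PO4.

n(NaOH) = 0.1228 x 0.05294 = 0.006501 mol.
At the second equivalence point, 2 mol OH^- react per mol H3PO4, so n(H3PO4) = 0.006501 / 2 = 0.003251 mol.
[H3PO4] = 0.003251 / 0.01984 L = 0.164 M.

0.164 M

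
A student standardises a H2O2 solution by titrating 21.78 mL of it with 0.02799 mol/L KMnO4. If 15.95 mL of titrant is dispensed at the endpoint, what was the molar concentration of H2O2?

0.0512 M

n(KMnO4) = 0.02799 x 0.01595 = 0.0004464 mol.
From the balanced equation, 2 mol KMnO4 reacts with 5 mol H2O2, so n(H2O2) = 0.0004464 x 5/2 = 0.001116 mol.
[H2O2] = 0.001116 / 0.02178 L = 0.0512 M.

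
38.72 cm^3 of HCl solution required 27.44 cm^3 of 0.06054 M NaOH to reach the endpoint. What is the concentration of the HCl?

n(NaOH) delivered = 0.06054 x 0.02744 = 0.001661 mol.
For a 1:1 reaction, n(HCl) = 0.001661 mol.
[HCl] = 0.001661 mol / 0.03872 L = 0.0429 M.

0.0429 M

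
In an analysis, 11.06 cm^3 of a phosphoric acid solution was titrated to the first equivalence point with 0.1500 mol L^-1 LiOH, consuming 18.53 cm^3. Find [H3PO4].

0.251 M

n(LiOH) = 0.1500 x 0.01853 = 0.002780 mol.
At the first equivalence point, 1 mol OH^- react per mol H3PO4, so n(H3PO4) = 0.002780 / 1 = 0.002780 mol.
[H3PO4] = 0.002780 / 0.01106 L = 0.251 M.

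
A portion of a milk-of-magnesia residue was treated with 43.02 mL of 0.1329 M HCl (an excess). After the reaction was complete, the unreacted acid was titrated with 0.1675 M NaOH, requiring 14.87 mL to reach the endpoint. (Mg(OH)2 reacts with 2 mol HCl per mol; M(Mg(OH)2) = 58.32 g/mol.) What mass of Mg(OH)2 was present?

0.0941 g

Total n(HCl) added = 0.1329 x 0.04302 = 0.005717 mol.
n(NaOH) used = 0.1675 x 0.01487 = 0.002491 mol, which equals the excess n(HCl).
So n(HCl) consumed by the sample = 0.005717 - 0.002491 = 0.003227 mol.
n(Mg(OH)2) = 0.003227 / 2 = 0.001613 mol.
mass = 0.001613 mol x 58.32 g/mol = 0.0941 g.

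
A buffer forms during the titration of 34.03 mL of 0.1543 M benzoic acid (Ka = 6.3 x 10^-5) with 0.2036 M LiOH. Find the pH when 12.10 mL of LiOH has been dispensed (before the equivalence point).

Initial n(C6H5COOH) = 0.1543 x 0.03403 = 0.005251 mol.
n(LiOH) added = 0.2036 x 0.01210 = 0.002464 mol, converting that many moles of C6H5COOH to C6H5COO-.
Remaining n(C6H5COOH) = 0.002787 mol; n(C6H5COO-) = 0.002464 mol.
By Henderson-Hasselbalch, pH = pKa + log([A^-]/[HA]) = 4.20 + log(0.002464/0.002787) = 4.20 + (-0.05) = 4.15.

4.15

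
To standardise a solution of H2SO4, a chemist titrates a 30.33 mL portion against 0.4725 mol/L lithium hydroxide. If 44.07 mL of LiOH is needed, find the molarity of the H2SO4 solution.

0.343 M

n(LiOH) delivered = 0.4725 x 0.04407 = 0.02082 mol.
The reaction is 1 H2SO4 + 2 LiOH, so n(H2SO4) = 0.02082 x 1/2 = 0.01041 mol.
[H2SO4] = 0.01041 mol / 0.03033 L = 0.343 M.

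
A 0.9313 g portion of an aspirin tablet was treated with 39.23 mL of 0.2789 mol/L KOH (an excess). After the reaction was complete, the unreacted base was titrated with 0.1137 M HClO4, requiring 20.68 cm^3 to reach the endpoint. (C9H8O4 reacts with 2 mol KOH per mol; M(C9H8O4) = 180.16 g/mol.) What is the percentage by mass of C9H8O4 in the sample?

Total n(KOH) added = 0.2789 x 0.03923 = 0.01094 mol.
n(HClO4) used = 0.1137 x 0.02068 = 0.002351 mol, which equals the excess n(KOH).
So n(KOH) consumed by the sample = 0.01094 - 0.002351 = 0.008590 mol.
n(C9H8O4) = 0.008590 / 2 = 0.004295 mol.
mass C9H8O4 = 0.004295 x 180.16 = 0.7738 g, so %C9H8O4 = 0.7738/0.9313 x 100 = 83.1%.

83.1%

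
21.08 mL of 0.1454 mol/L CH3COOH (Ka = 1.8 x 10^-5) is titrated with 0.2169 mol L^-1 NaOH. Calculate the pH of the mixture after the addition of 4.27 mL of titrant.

Initial n(CH3COOH) = 0.1454 x 0.02108 = 0.003065 mol.
n(NaOH) added = 0.2169 x 0.004270 = 0.0009262 mol, converting that many moles of CH3COOH to CH3COO-.
Remaining n(CH3COOH) = 0.002139 mol; n(CH3COO-) = 0.0009262 mol.
By Henderson-Hasselbalch, pH = pKa + log([A^-]/[HA]) = 4.74 + log(0.0009262/0.002139) = 4.74 + (-0.36) = 4.38.

4.38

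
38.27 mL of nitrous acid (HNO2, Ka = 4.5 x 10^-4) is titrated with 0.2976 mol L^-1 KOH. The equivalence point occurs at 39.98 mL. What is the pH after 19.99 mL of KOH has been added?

19.99 mL is exactly half the equivalence volume (39.98/2), i.e. the half-equivalence point.
There, n(HA) = n(A^-), so pH = pKa = -log(4.5 x 10^-4) = 3.35.

3.35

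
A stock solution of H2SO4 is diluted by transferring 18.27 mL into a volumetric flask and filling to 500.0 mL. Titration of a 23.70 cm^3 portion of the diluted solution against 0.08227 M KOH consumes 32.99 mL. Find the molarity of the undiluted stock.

n(KOH) = 0.08227 x 0.03299 = 0.002714 mol.
n(H2SO4) in the aliquot = 0.002714 x 1/2 = 0.001357 mol.
[diluted H2SO4] = 0.001357 / 0.02370 = 0.05726 M.
Dilution factor = 500.0/18.27 = 27.37, so [stock] = 0.05726 x 27.37 = 1.57 M.

1.57 M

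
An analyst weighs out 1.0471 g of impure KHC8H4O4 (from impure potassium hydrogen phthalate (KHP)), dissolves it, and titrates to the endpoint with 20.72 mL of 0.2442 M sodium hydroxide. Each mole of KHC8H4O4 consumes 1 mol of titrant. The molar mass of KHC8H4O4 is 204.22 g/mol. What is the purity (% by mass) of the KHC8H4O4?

n(NaOH) = 0.2442 x 0.02072 = 0.005060 mol.
n(KHC8H4O4) = 0.005060 / 1 = 0.005060 mol.
mass of KHC8H4O4 = 0.005060 x 204.22 = 1.033 g.
% purity = 1.033 / 1.0471 x 100 = 98.7%.

98.7%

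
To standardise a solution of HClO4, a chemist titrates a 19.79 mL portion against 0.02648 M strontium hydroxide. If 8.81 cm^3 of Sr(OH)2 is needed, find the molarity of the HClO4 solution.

0.0236 M

n(Sr(OH)2) delivered = 0.02648 x 0.008810 = 0.0002333 mol.
The reaction is 2 HClO4 + 1 Sr(OH)2, so n(HClO4) = 0.0002333 x 2/1 = 0.0004666 mol.
[HClO4] = 0.0004666 mol / 0.01979 L = 0.0236 M.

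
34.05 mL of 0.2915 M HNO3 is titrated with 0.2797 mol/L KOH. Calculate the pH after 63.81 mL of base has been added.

12.91

n(acid) = 0.2915 x 0.03405 = 0.009926 mol; n(KOH) added = 0.2797 x 0.06381 = 0.01785 mol.
Base is in excess by 0.01785 - 0.009926 = 0.007922 mol in a total volume of 0.09786 L.
[OH^-] = 0.007922/0.09786 = 0.08095 M, so pOH = 1.09 and pH = 14.00 - 1.09 = 12.91.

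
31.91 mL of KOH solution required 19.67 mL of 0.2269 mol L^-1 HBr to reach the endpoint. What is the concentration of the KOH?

0.140 M

n(HBr) delivered = 0.2269 x 0.01967 = 0.004463 mol.
For a 1:1 reaction, n(KOH) = 0.004463 mol.
[KOH] = 0.004463 mol / 0.03191 L = 0.140 M.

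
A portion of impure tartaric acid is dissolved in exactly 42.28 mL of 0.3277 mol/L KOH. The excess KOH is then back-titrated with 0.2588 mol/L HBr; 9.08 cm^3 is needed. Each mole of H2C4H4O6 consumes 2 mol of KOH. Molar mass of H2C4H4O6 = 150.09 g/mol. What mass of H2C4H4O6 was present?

Total n(KOH) added = 0.3277 x 0.04228 = 0.01386 mol.
n(HBr) used = 0.2588 x 0.009080 = 0.002350 mol, which equals the excess n(KOH).
So n(KOH) consumed by the sample = 0.01386 - 0.002350 = 0.01151 mol.
n(H2C4H4O6) = 0.01151 / 2 = 0.005753 mol.
mass = 0.005753 mol x 150.09 g/mol = 0.863 g.

0.863 g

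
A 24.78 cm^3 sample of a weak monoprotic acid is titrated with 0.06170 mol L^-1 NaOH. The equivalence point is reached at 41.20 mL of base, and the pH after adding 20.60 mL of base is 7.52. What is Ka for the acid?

3.0 x 10^-8

20.60 mL is half of the equivalence volume, so this is the half-equivalence point where [HA] = [A^-].
At half-equivalence pH = pKa, so pKa = 7.52.
Ka = 10^(-7.52) = 3.0 x 10^-8.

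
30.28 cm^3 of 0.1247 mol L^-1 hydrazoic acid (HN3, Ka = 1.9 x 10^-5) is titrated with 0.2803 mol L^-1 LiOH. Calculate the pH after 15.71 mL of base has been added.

12.14

n(acid) = 0.1247 x 0.03028 = 0.003776 mol; n(LiOH) added = 0.2803 x 0.01571 = 0.004404 mol.
Base is in excess by 0.004404 - 0.003776 = 0.0006276 mol in a total volume of 0.04599 L.
[OH^-] = 0.0006276/0.04599 = 0.01365 M, so pOH = 1.86 and pH = 14.00 - 1.86 = 12.14.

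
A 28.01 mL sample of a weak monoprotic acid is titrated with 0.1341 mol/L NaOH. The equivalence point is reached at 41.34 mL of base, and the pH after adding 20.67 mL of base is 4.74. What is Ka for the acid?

20.67 mL is half of the equivalence volume, so this is the half-equivalence point where [HA] = [A^-].
At half-equivalence pH = pKa, so pKa = 4.74.
Ka = 10^(-4.74) = 1.8 x 10^-5.

1.8 x 10^-5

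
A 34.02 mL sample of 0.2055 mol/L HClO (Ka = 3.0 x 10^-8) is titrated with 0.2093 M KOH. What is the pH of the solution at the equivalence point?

10.27

n(HClO) = 0.2055 x 0.03402 = 0.006991 mol; V(KOH) at equivalence = 0.006991/0.2093 = 0.03340 L.
At equivalence all the acid is converted to ClO-; total volume = 0.03402 + 0.03340 = 0.06742 L, so [ClO-] = 0.006991/0.06742 = 0.1037 M.
Kb = Kw/Ka = 1.0e-14 / 3.0 x 10^-8 = 3.33e-7.
[OH^-] = sqrt(Kb x [ClO-]) = sqrt(3.33e-7 x 0.1037) = 0.000186 M.
pOH = 3.73, so pH = 14.00 - 3.73 = 10.27.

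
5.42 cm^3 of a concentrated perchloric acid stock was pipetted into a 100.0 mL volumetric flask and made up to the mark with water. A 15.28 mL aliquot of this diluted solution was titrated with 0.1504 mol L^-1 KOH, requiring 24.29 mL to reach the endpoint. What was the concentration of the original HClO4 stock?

n(KOH) = 0.1504 x 0.02429 = 0.003653 mol.
n(HClO4) in the aliquot = 0.003653 mol.
[diluted HClO4] = 0.003653 / 0.01528 = 0.2391 M.
Dilution factor = 100.0/5.420 = 18.45, so [stock] = 0.2391 x 18.45 = 4.41 M.

4.41 M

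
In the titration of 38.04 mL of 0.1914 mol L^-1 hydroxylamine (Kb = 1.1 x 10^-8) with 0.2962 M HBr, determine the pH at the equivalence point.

3.49

n(NH2OH) = 0.1914 x 0.03804 = 0.007281 mol; V(HBr) at equivalence = 0.007281/0.2962 = 0.02458 L.
At equivalence the base is fully converted to NH3OH+; total volume = 0.06262 L, so [NH3OH+] = 0.007281/0.06262 = 0.1163 M.
Ka(NH3OH+) = Kw/Kb = 1.0e-14 / 1.1 x 10^-8 = 9.09e-7.
[H^+] = sqrt(Ka x [NH3OH+]) = sqrt(9.09e-7 x 0.1163) = 0.000325 M.
pH = -log(0.000325) = 3.49.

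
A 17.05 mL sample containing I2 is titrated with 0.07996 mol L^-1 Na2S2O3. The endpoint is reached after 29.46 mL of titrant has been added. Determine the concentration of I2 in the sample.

0.0691 M

n(Na2S2O3) = 0.07996 x 0.02946 = 0.002356 mol.
From the balanced equation, 2 mol Na2S2O3 reacts with 1 mol I2, so n(I2) = 0.002356 x 1/2 = 0.001178 mol.
[I2] = 0.001178 / 0.01705 L = 0.0691 M.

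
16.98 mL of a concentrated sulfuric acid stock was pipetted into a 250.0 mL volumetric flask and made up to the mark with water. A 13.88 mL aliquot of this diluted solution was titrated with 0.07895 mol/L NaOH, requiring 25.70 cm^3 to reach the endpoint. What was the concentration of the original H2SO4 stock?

n(NaOH) = 0.07895 x 0.02570 = 0.002029 mol.
n(H2SO4) in the aliquot = 0.002029 x 1/2 = 0.001015 mol.
[diluted H2SO4] = 0.001015 / 0.01388 = 0.07309 M.
Dilution factor = 250.0/16.98 = 14.72, so [stock] = 0.07309 x 14.72 = 1.08 M.

1.08 M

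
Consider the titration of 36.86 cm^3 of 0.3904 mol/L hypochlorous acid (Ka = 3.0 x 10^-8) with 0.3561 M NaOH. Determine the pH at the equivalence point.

n(HClO) = 0.3904 x 0.03686 = 0.01439 mol; V(NaOH) at equivalence = 0.01439/0.3561 = 0.04041 L.
At equivalence all the acid is converted to ClO-; total volume = 0.03686 + 0.04041 = 0.07727 L, so [ClO-] = 0.01439/0.07727 = 0.1862 M.
Kb = Kw/Ka = 1.0e-14 / 3.0 x 10^-8 = 3.33e-7.
[OH^-] = sqrt(Kb x [ClO-]) = sqrt(3.33e-7 x 0.1862) = 0.000249 M.
pOH = 3.60, so pH = 14.00 - 3.60 = 10.40.

10.40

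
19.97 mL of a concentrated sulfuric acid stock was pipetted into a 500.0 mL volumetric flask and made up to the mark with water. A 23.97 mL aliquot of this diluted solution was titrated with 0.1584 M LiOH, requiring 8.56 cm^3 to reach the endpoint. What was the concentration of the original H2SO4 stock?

0.708 M

n(LiOH) = 0.1584 x 0.008560 = 0.001356 mol.
n(H2SO4) in the aliquot = 0.001356 x 1/2 = 0.0006780 mol.
[diluted H2SO4] = 0.0006780 / 0.02397 = 0.02828 M.
Dilution factor = 500.0/19.97 = 25.04, so [stock] = 0.02828 x 25.04 = 0.708 M.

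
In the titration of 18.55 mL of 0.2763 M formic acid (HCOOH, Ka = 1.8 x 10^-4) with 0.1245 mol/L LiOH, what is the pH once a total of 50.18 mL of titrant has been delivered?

n(acid) = 0.2763 x 0.01855 = 0.005125 mol; n(LiOH) added = 0.1245 x 0.05018 = 0.006247 mol.
Base is in excess by 0.006247 - 0.005125 = 0.001122 mol in a total volume of 0.06873 L.
[OH^-] = 0.001122/0.06873 = 0.01633 M, so pOH = 1.79 and pH = 14.00 - 1.79 = 12.21.

12.21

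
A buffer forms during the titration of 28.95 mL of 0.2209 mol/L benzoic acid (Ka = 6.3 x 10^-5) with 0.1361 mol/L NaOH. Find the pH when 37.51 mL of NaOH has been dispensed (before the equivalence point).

4.80

Initial n(C6H5COOH) = 0.2209 x 0.02895 = 0.006395 mol.
n(NaOH) added = 0.1361 x 0.03751 = 0.005105 mol, converting that many moles of C6H5COOH to C6H5COO-.
Remaining n(C6H5COOH) = 0.001290 mol; n(C6H5COO-) = 0.005105 mol.
By Henderson-Hasselbalch, pH = pKa + log([A^-]/[HA]) = 4.20 + log(0.005105/0.001290) = 4.20 + (+0.60) = 4.80.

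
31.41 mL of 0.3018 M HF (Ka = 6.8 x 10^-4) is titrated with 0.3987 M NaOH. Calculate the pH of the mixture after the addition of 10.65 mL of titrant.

Initial n(HF) = 0.3018 x 0.03141 = 0.009480 mol.
n(NaOH) added = 0.3987 x 0.01065 = 0.004246 mol, converting that many moles of HF to F-.
Remaining n(HF) = 0.005233 mol; n(F-) = 0.004246 mol.
By Henderson-Hasselbalch, pH = pKa + log([A^-]/[HA]) = 3.17 + log(0.004246/0.005233) = 3.17 + (-0.09) = 3.08.

3.08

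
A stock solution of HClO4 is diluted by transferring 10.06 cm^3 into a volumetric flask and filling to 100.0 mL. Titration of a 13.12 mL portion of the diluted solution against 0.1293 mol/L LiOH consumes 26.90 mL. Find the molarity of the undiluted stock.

n(LiOH) = 0.1293 x 0.02690 = 0.003478 mol.
n(HClO4) in the aliquot = 0.003478 mol.
[diluted HClO4] = 0.003478 / 0.01312 = 0.2651 M.
Dilution factor = 100.0/10.06 = 9.940, so [stock] = 0.2651 x 9.940 = 2.64 M.

2.64 M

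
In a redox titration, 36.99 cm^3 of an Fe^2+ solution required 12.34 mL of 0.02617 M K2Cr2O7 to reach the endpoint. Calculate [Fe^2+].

0.0524 M

n(K2Cr2O7) = 0.02617 x 0.01234 = 0.0003229 mol.
From the balanced equation, 1 mol K2Cr2O7 reacts with 6 mol Fe^2+, so n(Fe^2+) = 0.0003229 x 6/1 = 0.001938 mol.
[Fe^2+] = 0.001938 / 0.03699 L = 0.0524 M.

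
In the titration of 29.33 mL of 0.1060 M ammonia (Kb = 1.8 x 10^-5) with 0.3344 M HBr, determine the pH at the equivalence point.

n(NH3) = 0.1060 x 0.02933 = 0.003109 mol; V(HBr) at equivalence = 0.003109/0.3344 = 0.009297 L.
At equivalence the base is fully converted to NH4+; total volume = 0.03863 L, so [NH4+] = 0.003109/0.03863 = 0.08049 M.
Ka(NH4+) = Kw/Kb = 1.0e-14 / 1.8 x 10^-5 = 5.56e-10.
[H^+] = sqrt(Ka x [NH4+]) = sqrt(5.56e-10 x 0.08049) = 6.69e-6 M.
pH = -log(6.69e-6) = 5.17.

5.17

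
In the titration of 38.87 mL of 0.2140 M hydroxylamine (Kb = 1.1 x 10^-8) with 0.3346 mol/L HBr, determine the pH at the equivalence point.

3.46

n(NH2OH) = 0.2140 x 0.03887 = 0.008318 mol; V(HBr) at equivalence = 0.008318/0.3346 = 0.02486 L.
At equivalence the base is fully converted to NH3OH+; total volume = 0.06373 L, so [NH3OH+] = 0.008318/0.06373 = 0.1305 M.
Ka(NH3OH+) = Kw/Kb = 1.0e-14 / 1.1 x 10^-8 = 9.09e-7.
[H^+] = sqrt(Ka x [NH3OH+]) = sqrt(9.09e-7 x 0.1305) = 0.000344 M.
pH = -log(0.000344) = 3.46.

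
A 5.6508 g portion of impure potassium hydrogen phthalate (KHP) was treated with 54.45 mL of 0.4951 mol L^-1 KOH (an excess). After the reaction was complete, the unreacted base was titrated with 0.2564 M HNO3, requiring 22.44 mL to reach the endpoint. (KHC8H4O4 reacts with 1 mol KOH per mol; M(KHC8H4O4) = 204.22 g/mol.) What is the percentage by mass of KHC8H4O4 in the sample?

76.6%

Total n(KOH) added = 0.4951 x 0.05445 = 0.02696 mol.
n(HNO3) used = 0.2564 x 0.02244 = 0.005754 mol, which equals the excess n(KOH).
So n(KOH) consumed by the sample = 0.02696 - 0.005754 = 0.02120 mol.
n(KHC8H4O4) = 0.02120 / 1 = 0.02120 mol.
mass KHC8H4O4 = 0.02120 x 204.22 = 4.330 g, so %KHC8H4O4 = 4.330/5.6508 x 100 = 76.6%.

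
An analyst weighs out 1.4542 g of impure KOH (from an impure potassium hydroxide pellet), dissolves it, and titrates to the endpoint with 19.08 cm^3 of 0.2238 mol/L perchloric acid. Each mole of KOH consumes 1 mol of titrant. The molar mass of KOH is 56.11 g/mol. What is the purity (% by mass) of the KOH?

n(HClO4) = 0.2238 x 0.01908 = 0.004270 mol.
n(KOH) = 0.004270 / 1 = 0.004270 mol.
mass of KOH = 0.004270 x 56.11 = 0.2396 g.
% purity = 0.2396 / 1.4542 x 100 = 16.5%.

16.5%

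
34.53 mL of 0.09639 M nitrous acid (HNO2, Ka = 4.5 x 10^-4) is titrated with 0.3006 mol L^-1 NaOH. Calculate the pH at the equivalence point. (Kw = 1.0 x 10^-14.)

n(HNO2) = 0.09639 x 0.03453 = 0.003328 mol; V(NaOH) at equivalence = 0.003328/0.3006 = 0.01107 L.
At equivalence all the acid is converted to NO2-; total volume = 0.03453 + 0.01107 = 0.04560 L, so [NO2-] = 0.003328/0.04560 = 0.07299 M.
Kb = Kw/Ka = 1.0e-14 / 4.5 x 10^-4 = 2.22e-11.
[OH^-] = sqrt(Kb x [NO2-]) = sqrt(2.22e-11 x 0.07299) = 1.27e-6 M.
pOH = 5.89, so pH = 14.00 - 5.89 = 8.11.

8.11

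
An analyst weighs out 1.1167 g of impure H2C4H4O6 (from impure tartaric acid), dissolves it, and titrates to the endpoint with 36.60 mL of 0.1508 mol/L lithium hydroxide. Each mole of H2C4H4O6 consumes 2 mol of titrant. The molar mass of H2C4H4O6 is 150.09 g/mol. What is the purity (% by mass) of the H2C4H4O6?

37.1%

n(LiOH) = 0.1508 x 0.03660 = 0.005519 mol.
n(H2C4H4O6) = 0.005519 / 2 = 0.002760 mol.
mass of H2C4H4O6 = 0.002760 x 150.09 = 0.4142 g.
% purity = 0.4142 / 1.1167 x 100 = 37.1%.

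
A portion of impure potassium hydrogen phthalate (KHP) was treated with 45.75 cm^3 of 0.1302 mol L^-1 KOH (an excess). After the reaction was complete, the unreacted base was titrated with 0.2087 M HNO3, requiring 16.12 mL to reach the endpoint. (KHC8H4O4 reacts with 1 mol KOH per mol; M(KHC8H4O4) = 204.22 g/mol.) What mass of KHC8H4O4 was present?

0.529 g

Total n(KOH) added = 0.1302 x 0.04575 = 0.005957 mol.
n(HNO3) used = 0.2087 x 0.01612 = 0.003364 mol, which equals the excess n(KOH).
So n(KOH) consumed by the sample = 0.005957 - 0.003364 = 0.002592 mol.
n(KHC8H4O4) = 0.002592 / 1 = 0.002592 mol.
mass = 0.002592 mol x 204.22 g/mol = 0.529 g.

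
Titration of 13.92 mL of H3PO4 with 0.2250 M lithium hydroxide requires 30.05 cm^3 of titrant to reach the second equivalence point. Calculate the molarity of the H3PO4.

0.243 M

n(LiOH) = 0.2250 x 0.03005 = 0.006761 mol.
At the second equivalence point, 2 mol OH^- react per mol H3PO4, so n(H3PO4) = 0.006761 / 2 = 0.003381 mol.
[H3PO4] = 0.003381 / 0.01392 L = 0.243 M.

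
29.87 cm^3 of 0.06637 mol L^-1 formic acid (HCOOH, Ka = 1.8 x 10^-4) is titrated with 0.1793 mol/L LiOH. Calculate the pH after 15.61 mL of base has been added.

n(acid) = 0.06637 x 0.02987 = 0.001982 mol; n(LiOH) added = 0.1793 x 0.01561 = 0.002799 mol.
Base is in excess by 0.002799 - 0.001982 = 0.0008164 mol in a total volume of 0.04548 L.
[OH^-] = 0.0008164/0.04548 = 0.01795 M, so pOH = 1.75 and pH = 14.00 - 1.75 = 12.25.

12.25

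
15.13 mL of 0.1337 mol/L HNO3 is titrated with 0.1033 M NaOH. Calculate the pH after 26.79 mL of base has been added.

12.25

n(acid) = 0.1337 x 0.01513 = 0.002023 mol; n(NaOH) added = 0.1033 x 0.02679 = 0.002767 mol.
Base is in excess by 0.002767 - 0.002023 = 0.0007445 mol in a total volume of 0.04192 L.
[OH^-] = 0.0007445/0.04192 = 0.01776 M, so pOH = 1.75 and pH = 14.00 - 1.75 = 12.25.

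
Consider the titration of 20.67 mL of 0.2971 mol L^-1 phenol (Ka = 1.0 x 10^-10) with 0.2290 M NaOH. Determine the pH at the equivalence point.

11.56

n(C6H5OH) = 0.2971 x 0.02067 = 0.006141 mol; V(NaOH) at equivalence = 0.006141/0.2290 = 0.02682 L.
At equivalence all the acid is converted to C6H5O-; total volume = 0.02067 + 0.02682 = 0.04749 L, so [C6H5O-] = 0.006141/0.04749 = 0.1293 M.
Kb = Kw/Ka = 1.0e-14 / 1.0 x 10^-10 = 0.000100.
[OH^-] = sqrt(Kb x [C6H5O-]) = sqrt(0.000100 x 0.1293) = 0.00360 M.
pOH = 2.44, so pH = 14.00 - 2.44 = 11.56.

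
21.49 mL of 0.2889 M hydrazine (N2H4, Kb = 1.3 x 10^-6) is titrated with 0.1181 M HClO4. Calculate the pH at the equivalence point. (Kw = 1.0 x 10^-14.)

4.60

n(N2H4) = 0.2889 x 0.02149 = 0.006208 mol; V(HClO4) at equivalence = 0.006208/0.1181 = 0.05257 L.
At equivalence the base is fully converted to N2H5+; total volume = 0.07406 L, so [N2H5+] = 0.006208/0.07406 = 0.08383 M.
Ka(N2H5+) = Kw/Kb = 1.0e-14 / 1.3 x 10^-6 = 7.69e-9.
[H^+] = sqrt(Ka x [N2H5+]) = sqrt(7.69e-9 x 0.08383) = 2.54e-5 M.
pH = -log(2.54e-5) = 4.60.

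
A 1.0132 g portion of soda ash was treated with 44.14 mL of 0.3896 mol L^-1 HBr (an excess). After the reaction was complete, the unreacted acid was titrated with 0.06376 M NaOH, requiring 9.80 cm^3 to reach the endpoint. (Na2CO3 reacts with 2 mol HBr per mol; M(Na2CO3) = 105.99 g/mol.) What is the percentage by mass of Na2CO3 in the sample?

Total n(HBr) added = 0.3896 x 0.04414 = 0.01720 mol.
n(NaOH) used = 0.06376 x 0.009800 = 0.0006248 mol, which equals the excess n(HBr).
So n(HBr) consumed by the sample = 0.01720 - 0.0006248 = 0.01657 mol.
n(Na2CO3) = 0.01657 / 2 = 0.008286 mol.
mass Na2CO3 = 0.008286 x 105.99 = 0.8782 g, so %Na2CO3 = 0.8782/1.0132 x 100 = 86.7%.

86.7%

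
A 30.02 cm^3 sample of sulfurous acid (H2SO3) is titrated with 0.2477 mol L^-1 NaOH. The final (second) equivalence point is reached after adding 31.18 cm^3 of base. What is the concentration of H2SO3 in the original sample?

0.129 M

n(NaOH) = 0.2477 x 0.03118 = 0.007723 mol.
At the final (second) equivalence point, 2 mol OH^- react per mol H2SO3, so n(H2SO3) = 0.007723 / 2 = 0.003862 mol.
[H2SO3] = 0.003862 / 0.03002 L = 0.129 M.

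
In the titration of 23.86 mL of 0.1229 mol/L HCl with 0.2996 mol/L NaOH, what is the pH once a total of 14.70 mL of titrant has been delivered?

12.58

n(acid) = 0.1229 x 0.02386 = 0.002932 mol; n(NaOH) added = 0.2996 x 0.01470 = 0.004404 mol.
Base is in excess by 0.004404 - 0.002932 = 0.001472 mol in a total volume of 0.03856 L.
[OH^-] = 0.001472/0.03856 = 0.03817 M, so pOH = 1.42 and pH = 14.00 - 1.42 = 12.58.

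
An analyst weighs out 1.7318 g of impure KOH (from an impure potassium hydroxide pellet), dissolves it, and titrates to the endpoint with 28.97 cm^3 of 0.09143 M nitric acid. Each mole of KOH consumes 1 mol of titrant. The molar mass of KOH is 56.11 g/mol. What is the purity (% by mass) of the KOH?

n(HNO3) = 0.09143 x 0.02897 = 0.002649 mol.
n(KOH) = 0.002649 / 1 = 0.002649 mol.
mass of KOH = 0.002649 x 56.11 = 0.1486 g.
% purity = 0.1486 / 1.7318 x 100 = 8.58%.

8.58%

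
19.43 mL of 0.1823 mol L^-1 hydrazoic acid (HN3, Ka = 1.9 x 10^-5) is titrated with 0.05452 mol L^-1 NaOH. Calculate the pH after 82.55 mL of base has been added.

11.97

n(acid) = 0.1823 x 0.01943 = 0.003542 mol; n(NaOH) added = 0.05452 x 0.08255 = 0.004501 mol.
Base is in excess by 0.004501 - 0.003542 = 0.0009585 mol in a total volume of 0.1020 L.
[OH^-] = 0.0009585/0.1020 = 0.009399 M, so pOH = 2.03 and pH = 14.00 - 2.03 = 11.97.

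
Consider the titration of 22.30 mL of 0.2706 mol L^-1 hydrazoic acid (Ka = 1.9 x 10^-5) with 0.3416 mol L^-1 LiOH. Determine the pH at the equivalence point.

8.95

n(HN3) = 0.2706 x 0.02230 = 0.006034 mol; V(LiOH) at equivalence = 0.006034/0.3416 = 0.01767 L.
At equivalence all the acid is converted to N3-; total volume = 0.02230 + 0.01767 = 0.03997 L, so [N3-] = 0.006034/0.03997 = 0.1510 M.
Kb = Kw/Ka = 1.0e-14 / 1.9 x 10^-5 = 5.26e-10.
[OH^-] = sqrt(Kb x [N3-]) = sqrt(5.26e-10 x 0.1510) = 8.91e-6 M.
pOH = 5.05, so pH = 14.00 - 5.05 = 8.95.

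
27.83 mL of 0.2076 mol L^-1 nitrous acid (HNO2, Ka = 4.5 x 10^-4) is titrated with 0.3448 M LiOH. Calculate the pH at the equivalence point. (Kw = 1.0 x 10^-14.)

n(HNO2) = 0.2076 x 0.02783 = 0.005778 mol; V(LiOH) at equivalence = 0.005778/0.3448 = 0.01676 L.
At equivalence all the acid is converted to NO2-; total volume = 0.02783 + 0.01676 = 0.04459 L, so [NO2-] = 0.005778/0.04459 = 0.1296 M.
Kb = Kw/Ka = 1.0e-14 / 4.5 x 10^-4 = 2.22e-11.
[OH^-] = sqrt(Kb x [NO2-]) = sqrt(2.22e-11 x 0.1296) = 1.70e-6 M.
pOH = 5.77, so pH = 14.00 - 5.77 = 8.23.

8.23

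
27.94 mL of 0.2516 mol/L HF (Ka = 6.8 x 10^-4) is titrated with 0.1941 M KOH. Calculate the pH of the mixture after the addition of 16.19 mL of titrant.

3.08

Initial n(HF) = 0.2516 x 0.02794 = 0.007030 mol.
n(KOH) added = 0.1941 x 0.01619 = 0.003142 mol, converting that many moles of HF to F-.
Remaining n(HF) = 0.003887 mol; n(F-) = 0.003142 mol.
By Henderson-Hasselbalch, pH = pKa + log([A^-]/[HA]) = 3.17 + log(0.003142/0.003887) = 3.17 + (-0.09) = 3.08.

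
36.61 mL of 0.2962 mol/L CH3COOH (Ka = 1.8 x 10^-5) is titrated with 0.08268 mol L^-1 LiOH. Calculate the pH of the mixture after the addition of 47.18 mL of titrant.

4.49

Initial n(CH3COOH) = 0.2962 x 0.03661 = 0.01084 mol.
n(LiOH) added = 0.08268 x 0.04718 = 0.003901 mol, converting that many moles of CH3COOH to CH3COO-.
Remaining n(CH3COOH) = 0.006943 mol; n(CH3COO-) = 0.003901 mol.
By Henderson-Hasselbalch, pH = pKa + log([A^-]/[HA]) = 4.74 + log(0.003901/0.006943) = 4.74 + (-0.25) = 4.49.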